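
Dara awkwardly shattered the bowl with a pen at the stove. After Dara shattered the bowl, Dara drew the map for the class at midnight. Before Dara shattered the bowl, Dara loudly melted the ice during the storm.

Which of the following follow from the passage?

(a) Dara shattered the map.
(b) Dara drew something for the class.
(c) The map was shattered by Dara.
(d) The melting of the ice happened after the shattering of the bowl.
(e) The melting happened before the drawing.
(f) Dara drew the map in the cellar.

(a) Not entailed — Dara shattered the bowl, not the map; the map belongs to the drawing event.
(b) Entailed — every conjunct here is already in the original drawing event.
(c) Not entailed — Dara shattered the bowl, not the map; the map belongs to the drawing event.
(d) Not entailed — the narrative places the melting before the shattering, not after.
(e) Entailed — the narrative places the melting before the drawing.
(f) Not entailed — 'in the cellar' adds information not in the original event.

(b), (e)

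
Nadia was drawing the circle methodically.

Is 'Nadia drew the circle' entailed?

'was drawing' is progressive; for an accomplishment like 'draw the circle', it doesn't entail completion.

no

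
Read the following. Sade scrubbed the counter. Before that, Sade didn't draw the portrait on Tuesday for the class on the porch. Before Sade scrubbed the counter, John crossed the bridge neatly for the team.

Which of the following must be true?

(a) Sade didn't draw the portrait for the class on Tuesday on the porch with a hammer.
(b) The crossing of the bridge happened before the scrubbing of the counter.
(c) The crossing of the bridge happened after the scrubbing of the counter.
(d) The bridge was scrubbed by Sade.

(a) Entailed — under negation, adding a further restriction is entailed: if no such drawing event occurred, none occurred with a hammer either.
(b) Entailed — the narrative places the crossing before the scrubbing.
(c) Not entailed — the narrative places the crossing before the scrubbing, not after.
(d) Not entailed — Sade scrubbed the counter, not the bridge; the bridge belongs to the crossing event.

(a), (b)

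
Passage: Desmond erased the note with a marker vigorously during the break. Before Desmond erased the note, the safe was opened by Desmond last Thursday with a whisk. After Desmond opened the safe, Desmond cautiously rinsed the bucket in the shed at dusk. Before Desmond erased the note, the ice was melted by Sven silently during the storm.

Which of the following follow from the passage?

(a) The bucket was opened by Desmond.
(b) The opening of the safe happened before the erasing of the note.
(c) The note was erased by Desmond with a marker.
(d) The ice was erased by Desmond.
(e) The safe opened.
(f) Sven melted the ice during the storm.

(a) Not entailed — Desmond opened the safe, not the bucket; the bucket belongs to the rinsing event.
(b) Entailed — the narrative places the opening before the erasing.
(c) Entailed — this follows by dropping conjuncts from the erasing event's description.
(d) Not entailed — Desmond erased the note, not the ice; the ice belongs to the melting event.
(e) Entailed — 'Desmond opened the safe' is causative; it entails the inchoative 'the safe opened'.
(f) Entailed — every conjunct here is already in the original melting event.

(b), (c), (e), (f)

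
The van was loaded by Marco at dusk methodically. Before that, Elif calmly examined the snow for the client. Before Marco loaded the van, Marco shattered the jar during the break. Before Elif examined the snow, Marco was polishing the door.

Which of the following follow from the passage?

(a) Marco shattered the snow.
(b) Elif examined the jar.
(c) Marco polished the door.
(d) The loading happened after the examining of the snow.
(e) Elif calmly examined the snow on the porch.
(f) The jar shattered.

(c), (d), (f)

(a) Not entailed — Marco shattered the jar, not the snow; the snow belongs to the examining event.
(b) Not entailed — Elif examined the snow, not the jar; the jar belongs to the shattering event.
(c) Entailed — 'polish' is an activity; 'was polishing' entails that some polishing happened, so 'polished' holds.
(d) Entailed — the narrative places the examining before the loading.
(e) Not entailed — 'on the porch' adds information not in the original event.
(f) Entailed — 'Marco shattered the jar' is causative; it entails the inchoative 'the jar shattered'.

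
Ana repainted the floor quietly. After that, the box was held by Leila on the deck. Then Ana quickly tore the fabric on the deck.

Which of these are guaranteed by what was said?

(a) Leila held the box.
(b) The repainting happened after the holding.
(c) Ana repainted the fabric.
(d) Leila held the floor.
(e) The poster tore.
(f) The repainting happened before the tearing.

(a), (f)

(a) Entailed — the original entails any weakening of itself; this just drops 'on the deck'.
(b) Not entailed — the narrative places the repainting before the holding, not after.
(c) Not entailed — Ana repainted the floor, not the fabric; the fabric belongs to the tearing event.
(d) Not entailed — Leila held the box, not the floor; the floor belongs to the repainting event.
(e) Not entailed — the fabric is what tore, not the poster.
(f) Entailed — the narrative places the repainting before the tearing.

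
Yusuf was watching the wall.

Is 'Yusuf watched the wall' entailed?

'watch' is atelic; if Yusuf was watching the wall, then Yusuf watched the wall (for some time).

yes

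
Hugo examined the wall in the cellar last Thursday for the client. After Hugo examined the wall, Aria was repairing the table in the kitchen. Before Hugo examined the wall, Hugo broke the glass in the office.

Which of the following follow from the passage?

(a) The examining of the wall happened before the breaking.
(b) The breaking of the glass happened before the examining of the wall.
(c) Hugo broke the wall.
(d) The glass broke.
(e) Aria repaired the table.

(a) Not entailed — the narrative places the breaking before the examining, not after.
(b) Entailed — the narrative places the breaking before the examining.
(c) Not entailed — Hugo broke the glass, not the wall; the wall belongs to the examining event.
(d) Entailed — 'Hugo broke the glass' is causative; it entails the inchoative 'the glass broke'.
(e) Not entailed — 'was repairing' is progressive on an accomplishment; it does not entail the completed 'repaired'.

(b), (d)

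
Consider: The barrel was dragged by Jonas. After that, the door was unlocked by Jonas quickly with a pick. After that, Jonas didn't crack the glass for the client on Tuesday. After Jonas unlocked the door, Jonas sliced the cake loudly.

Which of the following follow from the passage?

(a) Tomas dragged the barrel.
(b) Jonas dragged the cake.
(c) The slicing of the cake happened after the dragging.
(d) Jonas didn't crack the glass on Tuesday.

(a) Not entailed — the passage has Jonas dragging the barrel, not Tomas.
(b) Not entailed — Jonas dragged the barrel, not the cake; the cake belongs to the slicing event.
(c) Entailed — the narrative places the dragging before the slicing.
(d) Not entailed — dropping 'for the client' under negation is not valid — the original leaves open that Jonas cracked the glass some other way.

(c)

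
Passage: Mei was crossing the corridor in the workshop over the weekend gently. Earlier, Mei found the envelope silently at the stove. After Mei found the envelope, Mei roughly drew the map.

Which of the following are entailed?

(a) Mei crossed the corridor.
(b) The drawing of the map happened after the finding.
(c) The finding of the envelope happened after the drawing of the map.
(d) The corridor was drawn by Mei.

(b)

(a) Not entailed — 'was crossing' is progressive on an accomplishment; it does not entail the completed 'crossed'.
(b) Entailed — the narrative places the finding before the drawing.
(c) Not entailed — the narrative places the finding before the drawing, not after.
(d) Not entailed — Mei drew the map, not the corridor; the corridor belongs to the crossing event.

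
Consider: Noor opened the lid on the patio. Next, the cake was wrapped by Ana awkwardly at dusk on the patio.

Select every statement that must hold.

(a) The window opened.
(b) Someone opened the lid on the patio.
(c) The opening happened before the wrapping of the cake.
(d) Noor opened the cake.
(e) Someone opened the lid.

(b), (c), (e)

(a) Not entailed — the lid is what opened, not the window.
(b) Entailed — this follows by dropping conjuncts from the opening event's description.
(c) Entailed — the narrative places the opening before the wrapping.
(d) Not entailed — Noor opened the lid, not the cake; the cake belongs to the wrapping event.
(e) Entailed — dropping 'on the patio' and generalizing the agent leaves a sub-description the original still satisfies.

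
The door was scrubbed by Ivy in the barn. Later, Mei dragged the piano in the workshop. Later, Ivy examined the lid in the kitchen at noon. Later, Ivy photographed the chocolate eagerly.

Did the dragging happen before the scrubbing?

no

The narrative orders the scrubbing before the dragging.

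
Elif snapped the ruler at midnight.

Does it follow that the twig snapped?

Nothing is said about any twig; only the ruler is affected.

no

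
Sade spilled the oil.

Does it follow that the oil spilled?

yes

'Sade spilled the oil' is the causative; it entails the inchoative 'the oil spilled'.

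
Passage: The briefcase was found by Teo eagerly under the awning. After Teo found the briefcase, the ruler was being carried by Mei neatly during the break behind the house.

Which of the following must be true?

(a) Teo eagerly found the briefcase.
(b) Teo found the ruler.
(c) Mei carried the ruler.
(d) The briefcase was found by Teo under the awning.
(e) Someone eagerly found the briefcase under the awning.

(a), (c), (d), (e)

(a) Entailed — this follows by dropping conjuncts from the finding event's description.
(b) Not entailed — Teo found the briefcase, not the ruler; the ruler belongs to the carrying event.
(c) Entailed — 'carry' is an activity; 'was carrying' entails that some carrying happened, so 'carried' holds.
(d) Entailed — dropping 'eagerly' leaves a sub-description the original still satisfies.
(e) Entailed — this follows by dropping conjuncts from the finding event's description.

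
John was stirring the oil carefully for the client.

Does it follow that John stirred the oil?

yes

'stir' is atelic; if John was stirring the oil, then John stirred the oil (for some time).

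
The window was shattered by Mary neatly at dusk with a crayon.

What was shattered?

'the window' marks the patient of the shattering event.

the window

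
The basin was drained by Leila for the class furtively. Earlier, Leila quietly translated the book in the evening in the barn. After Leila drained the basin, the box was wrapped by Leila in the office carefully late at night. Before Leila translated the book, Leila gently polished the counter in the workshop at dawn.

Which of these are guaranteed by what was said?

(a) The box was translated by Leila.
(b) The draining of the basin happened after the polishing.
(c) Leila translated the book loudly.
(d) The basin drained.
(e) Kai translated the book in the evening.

(a) Not entailed — Leila translated the book, not the box; the box belongs to the wrapping event.
(b) Entailed — the narrative places the polishing before the draining.
(c) Not entailed — 'loudly' adds a manner not in (and inconsistent with) the original.
(d) Entailed — 'Leila drained the basin' is causative; it entails the inchoative 'the basin drained'.
(e) Not entailed — the passage has Leila translating the book, not Kai.

(b), (d)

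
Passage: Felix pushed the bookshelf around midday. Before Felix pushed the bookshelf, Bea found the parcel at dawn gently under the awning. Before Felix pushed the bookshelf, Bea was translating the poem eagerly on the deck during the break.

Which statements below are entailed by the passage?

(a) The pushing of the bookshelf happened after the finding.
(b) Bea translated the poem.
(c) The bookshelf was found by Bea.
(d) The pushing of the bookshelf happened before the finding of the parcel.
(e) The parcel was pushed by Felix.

(a) Entailed — the narrative places the finding before the pushing.
(b) Not entailed — 'was translating' is progressive on an accomplishment; it does not entail the completed 'translated'.
(c) Not entailed — Bea found the parcel, not the bookshelf; the bookshelf belongs to the pushing event.
(d) Not entailed — the narrative places the finding before the pushing, not after.
(e) Not entailed — Felix pushed the bookshelf, not the parcel; the parcel belongs to the finding event.

(a)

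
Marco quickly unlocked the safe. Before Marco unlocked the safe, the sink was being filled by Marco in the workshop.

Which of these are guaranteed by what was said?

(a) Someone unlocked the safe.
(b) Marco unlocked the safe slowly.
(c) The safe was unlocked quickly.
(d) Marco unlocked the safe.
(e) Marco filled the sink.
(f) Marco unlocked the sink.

(a) Entailed — this follows by dropping conjuncts from the unlocking event's description.
(b) Not entailed — 'slowly' adds a manner not in (and inconsistent with) the original.
(c) Entailed — every conjunct here is already in the original unlocking event.
(d) Entailed — every conjunct here is already in the original unlocking event.
(e) Not entailed — 'was filling' is progressive on an accomplishment; it does not entail the completed 'filled'.
(f) Not entailed — Marco unlocked the safe, not the sink; the sink belongs to the filling event.

(a), (c), (d)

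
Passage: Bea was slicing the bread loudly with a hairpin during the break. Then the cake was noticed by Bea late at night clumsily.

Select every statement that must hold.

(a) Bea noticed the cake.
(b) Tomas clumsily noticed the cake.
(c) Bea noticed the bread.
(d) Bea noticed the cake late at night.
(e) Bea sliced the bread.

(a) Entailed — every conjunct here is already in the original noticing event.
(b) Not entailed — the passage has Bea noticing the cake, not Tomas.
(c) Not entailed — Bea noticed the cake, not the bread; the bread belongs to the slicing event.
(d) Entailed — the original entails any weakening of itself; this just drops 'clumsily'.
(e) Not entailed — 'was slicing' is progressive on an accomplishment; it does not entail the completed 'sliced'.

(a), (d)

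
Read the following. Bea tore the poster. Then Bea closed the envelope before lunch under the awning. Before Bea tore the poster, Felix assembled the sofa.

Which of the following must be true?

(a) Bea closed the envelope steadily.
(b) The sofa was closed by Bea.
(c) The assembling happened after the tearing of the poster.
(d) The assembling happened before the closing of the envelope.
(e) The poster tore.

(d), (e)

(a) Not entailed — 'steadily' adds information not in the original event.
(b) Not entailed — Bea closed the envelope, not the sofa; the sofa belongs to the assembling event.
(c) Not entailed — the narrative places the assembling before the tearing, not after.
(d) Entailed — the narrative places the assembling before the closing.
(e) Entailed — 'Bea tore the poster' is causative; it entails the inchoative 'the poster tore'.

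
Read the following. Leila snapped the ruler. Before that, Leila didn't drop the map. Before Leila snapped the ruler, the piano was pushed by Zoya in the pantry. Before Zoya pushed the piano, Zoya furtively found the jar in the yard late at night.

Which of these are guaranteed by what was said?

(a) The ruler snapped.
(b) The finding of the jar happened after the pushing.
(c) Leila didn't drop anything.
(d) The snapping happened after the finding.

(a), (d)

(a) Entailed — 'Leila snapped the ruler' is causative; it entails the inchoative 'the ruler snapped'.
(b) Not entailed — the narrative places the finding before the pushing, not after.
(c) Not entailed — the original only denies this specific event; Leila may have dropped something else.
(d) Entailed — the narrative places the finding before the snapping.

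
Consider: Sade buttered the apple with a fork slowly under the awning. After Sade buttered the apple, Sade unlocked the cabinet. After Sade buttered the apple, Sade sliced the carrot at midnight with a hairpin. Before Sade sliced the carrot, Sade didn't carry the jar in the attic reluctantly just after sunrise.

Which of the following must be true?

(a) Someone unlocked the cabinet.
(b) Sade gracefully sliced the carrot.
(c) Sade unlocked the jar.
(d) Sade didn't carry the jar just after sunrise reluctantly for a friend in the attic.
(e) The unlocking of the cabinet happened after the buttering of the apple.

(a), (d), (e)

(a) Entailed — generalizing the agent leaves a sub-description the original still satisfies.
(b) Not entailed — 'gracefully' adds information not in the original event.
(c) Not entailed — Sade unlocked the cabinet, not the jar; the jar belongs to the carrying event.
(d) Entailed — under negation, adding a further restriction is entailed: if no such carrying event occurred, none occurred for a friend either.
(e) Entailed — the narrative places the buttering before the unlocking.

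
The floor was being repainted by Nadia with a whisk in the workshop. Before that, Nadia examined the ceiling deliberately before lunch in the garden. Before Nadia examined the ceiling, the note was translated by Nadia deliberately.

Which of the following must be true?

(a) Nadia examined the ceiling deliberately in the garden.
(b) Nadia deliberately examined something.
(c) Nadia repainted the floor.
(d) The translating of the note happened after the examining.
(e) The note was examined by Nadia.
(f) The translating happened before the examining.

(a) Entailed — dropping 'before lunch' leaves a sub-description the original still satisfies.
(b) Entailed — the original entails any weakening of itself; this just drops 'in the garden', 'before lunch' and generalizes the patient.
(c) Not entailed — 'was repainting' is progressive on an accomplishment; it does not entail the completed 'repainted'.
(d) Not entailed — the narrative places the translating before the examining, not after.
(e) Not entailed — Nadia examined the ceiling, not the note; the note belongs to the translating event.
(f) Entailed — the narrative places the translating before the examining.

(a), (b), (f)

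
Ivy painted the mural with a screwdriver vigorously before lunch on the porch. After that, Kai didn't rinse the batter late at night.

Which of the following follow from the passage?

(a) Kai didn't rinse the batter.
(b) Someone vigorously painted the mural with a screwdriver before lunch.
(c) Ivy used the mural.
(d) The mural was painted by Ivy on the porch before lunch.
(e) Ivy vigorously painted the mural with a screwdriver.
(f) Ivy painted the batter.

(b), (d), (e)

(a) Not entailed — dropping 'late at night' under negation is not valid — the original leaves open that Kai rinsed the batter some other way.
(b) Entailed — dropping 'on the porch' and generalizing the agent leaves a sub-description the original still satisfies.
(c) Not entailed — the mural is the patient, not an instrument — Ivy used a screwdriver.
(d) Entailed — dropping 'with a screwdriver', 'vigorously' leaves a sub-description the original still satisfies.
(e) Entailed — every conjunct here is already in the original painting event.
(f) Not entailed — Ivy painted the mural, not the batter; the batter belongs to the rinsing event.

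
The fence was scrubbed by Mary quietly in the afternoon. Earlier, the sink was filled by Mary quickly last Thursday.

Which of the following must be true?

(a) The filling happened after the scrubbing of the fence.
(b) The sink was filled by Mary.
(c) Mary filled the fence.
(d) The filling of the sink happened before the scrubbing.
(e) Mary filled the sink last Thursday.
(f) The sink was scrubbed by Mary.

(b), (d), (e)

(a) Not entailed — the narrative places the filling before the scrubbing, not after.
(b) Entailed — every conjunct here is already in the original filling event.
(c) Not entailed — Mary filled the sink, not the fence; the fence belongs to the scrubbing event.
(d) Entailed — the narrative places the filling before the scrubbing.
(e) Entailed — dropping 'quickly' leaves a sub-description the original still satisfies.
(f) Not entailed — Mary scrubbed the fence, not the sink; the sink belongs to the filling event.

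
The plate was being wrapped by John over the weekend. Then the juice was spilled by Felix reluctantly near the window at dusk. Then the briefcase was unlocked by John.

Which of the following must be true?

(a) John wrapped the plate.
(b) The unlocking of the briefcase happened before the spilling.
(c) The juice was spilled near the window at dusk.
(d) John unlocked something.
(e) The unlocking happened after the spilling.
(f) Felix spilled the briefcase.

(c), (d), (e)

(a) Not entailed — 'was wrapping' is progressive on an accomplishment; it does not entail the completed 'wrapped'.
(b) Not entailed — the narrative places the spilling before the unlocking, not after.
(c) Entailed — the original entails any weakening of itself; this just drops 'reluctantly' and generalizes the agent.
(d) Entailed — generalizing the patient leaves a sub-description the original still satisfies.
(e) Entailed — the narrative places the spilling before the unlocking.
(f) Not entailed — Felix spilled the juice, not the briefcase; the briefcase belongs to the unlocking event.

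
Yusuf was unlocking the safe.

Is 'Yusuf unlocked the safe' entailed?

no

'was unlocking' is progressive; for an accomplishment like 'unlock the safe', it doesn't entail completion.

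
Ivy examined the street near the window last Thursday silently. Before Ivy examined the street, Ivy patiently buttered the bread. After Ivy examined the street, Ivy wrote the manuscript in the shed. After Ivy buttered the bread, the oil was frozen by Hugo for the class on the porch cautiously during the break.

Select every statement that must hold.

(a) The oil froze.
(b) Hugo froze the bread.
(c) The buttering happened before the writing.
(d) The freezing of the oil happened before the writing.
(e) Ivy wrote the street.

(a), (c)

(a) Entailed — 'Hugo froze the oil' is causative; it entails the inchoative 'the oil froze'.
(b) Not entailed — Hugo froze the oil, not the bread; the bread belongs to the buttering event.
(c) Entailed — the narrative places the buttering before the writing.
(d) Not entailed — the narrative doesn't order the freezing relative to the writing.
(e) Not entailed — Ivy wrote the manuscript, not the street; the street belongs to the examining event.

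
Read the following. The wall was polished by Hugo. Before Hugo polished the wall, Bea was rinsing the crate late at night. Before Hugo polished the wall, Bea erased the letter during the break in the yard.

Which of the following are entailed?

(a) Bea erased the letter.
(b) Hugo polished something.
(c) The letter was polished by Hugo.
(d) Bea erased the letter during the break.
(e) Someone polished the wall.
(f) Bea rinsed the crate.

(a), (b), (d), (e), (f)

(a) Entailed — this follows by dropping conjuncts from the erasing event's description.
(b) Entailed — the original entails any weakening of itself; this just generalizes the patient.
(c) Not entailed — Hugo polished the wall, not the letter; the letter belongs to the erasing event.
(d) Entailed — this follows by dropping conjuncts from the erasing event's description.
(e) Entailed — generalizing the agent leaves a sub-description the original still satisfies.
(f) Entailed — 'rinse' is an activity; 'was rinsing' entails that some rinsing happened, so 'rinsed' holds.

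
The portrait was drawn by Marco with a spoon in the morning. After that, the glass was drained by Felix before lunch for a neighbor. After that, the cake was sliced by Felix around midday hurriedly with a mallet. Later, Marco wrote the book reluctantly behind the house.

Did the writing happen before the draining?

no

The narrative orders the draining before the writing.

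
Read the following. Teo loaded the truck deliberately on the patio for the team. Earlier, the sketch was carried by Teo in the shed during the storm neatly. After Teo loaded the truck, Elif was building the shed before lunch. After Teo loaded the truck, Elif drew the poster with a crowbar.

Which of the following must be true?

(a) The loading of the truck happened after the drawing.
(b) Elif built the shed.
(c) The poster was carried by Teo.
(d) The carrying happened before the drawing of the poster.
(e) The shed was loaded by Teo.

(d)

(a) Not entailed — the narrative places the loading before the drawing, not after.
(b) Not entailed — 'was building' is progressive on an accomplishment; it does not entail the completed 'built'.
(c) Not entailed — Teo carried the sketch, not the poster; the poster belongs to the drawing event.
(d) Entailed — the narrative places the carrying before the drawing.
(e) Not entailed — Teo loaded the truck, not the shed; the shed belongs to the building event.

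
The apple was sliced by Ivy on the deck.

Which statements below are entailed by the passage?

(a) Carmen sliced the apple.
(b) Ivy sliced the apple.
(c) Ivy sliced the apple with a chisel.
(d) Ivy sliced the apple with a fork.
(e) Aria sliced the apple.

(b)

(a) Not entailed — the passage has Ivy slicing the apple, not Carmen.
(b) Entailed — dropping 'on the deck' leaves a sub-description the original still satisfies.
(c) Not entailed — 'with a chisel' adds information not in the original event.
(d) Not entailed — 'with a fork' adds information not in the original event.
(e) Not entailed — the passage has Ivy slicing the apple, not Aria.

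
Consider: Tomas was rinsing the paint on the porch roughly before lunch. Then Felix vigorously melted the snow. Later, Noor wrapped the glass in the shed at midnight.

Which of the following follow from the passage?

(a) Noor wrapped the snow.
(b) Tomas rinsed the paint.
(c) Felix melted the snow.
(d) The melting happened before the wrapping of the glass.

(b), (c), (d)

(a) Not entailed — Noor wrapped the glass, not the snow; the snow belongs to the melting event.
(b) Entailed — 'rinse' is an activity; 'was rinsing' entails that some rinsing happened, so 'rinsed' holds.
(c) Entailed — this follows by dropping conjuncts from the melting event's description.
(d) Entailed — the narrative places the melting before the wrapping.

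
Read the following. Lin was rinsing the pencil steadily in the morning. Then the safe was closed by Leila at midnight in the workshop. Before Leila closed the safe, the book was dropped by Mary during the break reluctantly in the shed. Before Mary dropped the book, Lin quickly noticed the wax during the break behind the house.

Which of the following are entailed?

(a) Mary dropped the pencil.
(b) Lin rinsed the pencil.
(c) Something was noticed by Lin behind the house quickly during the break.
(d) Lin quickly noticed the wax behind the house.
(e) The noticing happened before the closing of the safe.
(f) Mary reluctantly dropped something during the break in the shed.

(a) Not entailed — Mary dropped the book, not the pencil; the pencil belongs to the rinsing event.
(b) Entailed — 'rinse' is an activity; 'was rinsing' entails that some rinsing happened, so 'rinsed' holds.
(c) Entailed — every conjunct here is already in the original noticing event.
(d) Entailed — every conjunct here is already in the original noticing event.
(e) Entailed — the narrative places the noticing before the closing.
(f) Entailed — the original entails any weakening of itself; this just generalizes the patient.

(b), (c), (d), (e), (f)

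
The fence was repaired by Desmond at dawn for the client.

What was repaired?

the fence

'the fence' marks the patient of the repairing event.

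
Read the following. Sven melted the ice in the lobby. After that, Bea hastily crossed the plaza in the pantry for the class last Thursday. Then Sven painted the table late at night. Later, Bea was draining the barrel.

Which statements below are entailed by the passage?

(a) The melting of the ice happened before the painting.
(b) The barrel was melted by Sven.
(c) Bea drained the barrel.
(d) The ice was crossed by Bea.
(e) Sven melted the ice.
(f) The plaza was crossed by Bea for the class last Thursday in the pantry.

(a), (e), (f)

(a) Entailed — the narrative places the melting before the painting.
(b) Not entailed — Sven melted the ice, not the barrel; the barrel belongs to the draining event.
(c) Not entailed — 'was draining' is progressive on an accomplishment; it does not entail the completed 'drained'.
(d) Not entailed — Bea crossed the plaza, not the ice; the ice belongs to the melting event.
(e) Entailed — dropping 'in the lobby' leaves a sub-description the original still satisfies.
(f) Entailed — the original entails any weakening of itself; this just drops 'hastily'.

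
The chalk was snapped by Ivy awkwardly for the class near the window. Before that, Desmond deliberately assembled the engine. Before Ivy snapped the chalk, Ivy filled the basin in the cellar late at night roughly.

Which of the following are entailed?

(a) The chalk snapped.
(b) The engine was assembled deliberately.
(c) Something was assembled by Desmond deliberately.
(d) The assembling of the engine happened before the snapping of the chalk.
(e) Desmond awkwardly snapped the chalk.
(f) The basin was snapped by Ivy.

(a), (b), (c), (d)

(a) Entailed — 'Ivy snapped the chalk' is causative; it entails the inchoative 'the chalk snapped'.
(b) Entailed — this follows by dropping conjuncts from the assembling event's description.
(c) Entailed — every conjunct here is already in the original assembling event.
(d) Entailed — the narrative places the assembling before the snapping.
(e) Not entailed — the passage has Ivy snapping the chalk, not Desmond.
(f) Not entailed — Ivy snapped the chalk, not the basin; the basin belongs to the filling event.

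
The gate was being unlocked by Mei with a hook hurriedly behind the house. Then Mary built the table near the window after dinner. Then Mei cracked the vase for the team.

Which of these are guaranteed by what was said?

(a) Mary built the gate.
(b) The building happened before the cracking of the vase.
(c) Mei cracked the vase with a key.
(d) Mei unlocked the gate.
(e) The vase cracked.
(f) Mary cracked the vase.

(b), (e)

(a) Not entailed — Mary built the table, not the gate; the gate belongs to the unlocking event.
(b) Entailed — the narrative places the building before the cracking.
(c) Not entailed — 'with a key' adds information not in the original event.
(d) Not entailed — 'was unlocking' is progressive on an accomplishment; it does not entail the completed 'unlocked'.
(e) Entailed — 'Mei cracked the vase' is causative; it entails the inchoative 'the vase cracked'.
(f) Not entailed — the passage has Mei cracking the vase, not Mary.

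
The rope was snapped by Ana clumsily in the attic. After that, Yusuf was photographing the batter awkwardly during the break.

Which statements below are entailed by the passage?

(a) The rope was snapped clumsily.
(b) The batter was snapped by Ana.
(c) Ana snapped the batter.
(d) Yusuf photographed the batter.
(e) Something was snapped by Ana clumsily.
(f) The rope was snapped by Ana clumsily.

(a) Entailed — the original entails any weakening of itself; this just drops 'in the attic' and generalizes the agent.
(b) Not entailed — Ana snapped the rope, not the batter; the batter belongs to the photographing event.
(c) Not entailed — Ana snapped the rope, not the batter; the batter belongs to the photographing event.
(d) Not entailed — 'was photographing' is progressive on an accomplishment; it does not entail the completed 'photographed'.
(e) Entailed — dropping 'in the attic' and generalizing the patient leaves a sub-description the original still satisfies.
(f) Entailed — every conjunct here is already in the original snapping event.

(a), (e), (f)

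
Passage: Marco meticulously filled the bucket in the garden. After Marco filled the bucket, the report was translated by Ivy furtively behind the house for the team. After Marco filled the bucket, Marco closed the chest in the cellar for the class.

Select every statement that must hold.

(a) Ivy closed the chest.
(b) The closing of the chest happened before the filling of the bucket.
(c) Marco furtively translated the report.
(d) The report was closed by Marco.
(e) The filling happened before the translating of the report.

(a) Not entailed — the passage has Marco closing the chest, not Ivy.
(b) Not entailed — the narrative places the filling before the closing, not after.
(c) Not entailed — the passage has Ivy translating the report, not Marco.
(d) Not entailed — Marco closed the chest, not the report; the report belongs to the translating event.
(e) Entailed — the narrative places the filling before the translating.

(e)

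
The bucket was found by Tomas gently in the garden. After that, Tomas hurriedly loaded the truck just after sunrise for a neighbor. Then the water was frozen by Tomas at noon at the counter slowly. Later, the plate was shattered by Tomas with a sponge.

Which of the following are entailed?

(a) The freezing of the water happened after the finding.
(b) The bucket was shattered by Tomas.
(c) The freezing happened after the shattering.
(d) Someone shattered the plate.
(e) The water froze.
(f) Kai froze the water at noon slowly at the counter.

(a), (d), (e)

(a) Entailed — the narrative places the finding before the freezing.
(b) Not entailed — Tomas shattered the plate, not the bucket; the bucket belongs to the finding event.
(c) Not entailed — the narrative places the freezing before the shattering, not after.
(d) Entailed — dropping 'with a sponge' and generalizing the agent leaves a sub-description the original still satisfies.
(e) Entailed — 'Tomas froze the water' is causative; it entails the inchoative 'the water froze'.
(f) Not entailed — the passage has Tomas freezing the water, not Kai.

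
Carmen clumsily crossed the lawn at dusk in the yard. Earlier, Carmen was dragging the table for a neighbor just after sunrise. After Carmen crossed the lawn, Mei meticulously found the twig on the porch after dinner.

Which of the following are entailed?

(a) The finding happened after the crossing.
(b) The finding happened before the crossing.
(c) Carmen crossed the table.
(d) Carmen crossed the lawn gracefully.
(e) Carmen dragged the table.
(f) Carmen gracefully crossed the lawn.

(a) Entailed — the narrative places the crossing before the finding.
(b) Not entailed — the narrative places the crossing before the finding, not after.
(c) Not entailed — Carmen crossed the lawn, not the table; the table belongs to the dragging event.
(d) Not entailed — 'gracefully' adds a manner not in (and inconsistent with) the original.
(e) Entailed — 'drag' is an activity; 'was dragging' entails that some dragging happened, so 'dragged' holds.
(f) Not entailed — 'gracefully' adds a manner not in (and inconsistent with) the original.

(a), (e)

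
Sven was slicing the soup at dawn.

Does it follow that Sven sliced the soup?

no

'was slicing' is progressive; for an accomplishment like 'slice the soup', it doesn't entail completion.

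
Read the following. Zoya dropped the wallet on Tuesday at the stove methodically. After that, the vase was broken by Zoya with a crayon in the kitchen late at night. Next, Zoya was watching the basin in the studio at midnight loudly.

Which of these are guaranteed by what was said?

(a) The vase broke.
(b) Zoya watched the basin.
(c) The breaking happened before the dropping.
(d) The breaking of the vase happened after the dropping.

(a) Entailed — 'Zoya broke the vase' is causative; it entails the inchoative 'the vase broke'.
(b) Entailed — 'watch' is an activity; 'was watching' entails that some watching happened, so 'watched' holds.
(c) Not entailed — the narrative places the dropping before the breaking, not after.
(d) Entailed — the narrative places the dropping before the breaking.

(a), (b), (d)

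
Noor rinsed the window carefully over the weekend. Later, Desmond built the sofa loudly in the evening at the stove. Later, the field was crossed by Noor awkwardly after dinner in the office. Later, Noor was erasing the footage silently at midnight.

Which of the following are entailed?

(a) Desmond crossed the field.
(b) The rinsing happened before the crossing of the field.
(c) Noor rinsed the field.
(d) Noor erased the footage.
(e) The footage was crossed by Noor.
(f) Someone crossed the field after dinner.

(a) Not entailed — the passage has Noor crossing the field, not Desmond.
(b) Entailed — the narrative places the rinsing before the crossing.
(c) Not entailed — Noor rinsed the window, not the field; the field belongs to the crossing event.
(d) Not entailed — 'was erasing' is progressive on an accomplishment; it does not entail the completed 'erased'.
(e) Not entailed — Noor crossed the field, not the footage; the footage belongs to the erasing event.
(f) Entailed — every conjunct here is already in the original crossing event.

(b), (f)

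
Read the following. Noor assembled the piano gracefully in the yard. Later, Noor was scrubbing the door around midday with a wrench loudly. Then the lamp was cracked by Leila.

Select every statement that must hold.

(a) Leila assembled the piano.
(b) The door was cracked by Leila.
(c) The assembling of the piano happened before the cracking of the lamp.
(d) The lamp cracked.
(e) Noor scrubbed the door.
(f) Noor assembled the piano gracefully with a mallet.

(a) Not entailed — the passage has Noor assembling the piano, not Leila.
(b) Not entailed — Leila cracked the lamp, not the door; the door belongs to the scrubbing event.
(c) Entailed — the narrative places the assembling before the cracking.
(d) Entailed — 'Leila cracked the lamp' is causative; it entails the inchoative 'the lamp cracked'.
(e) Entailed — 'scrub' is an activity; 'was scrubbing' entails that some scrubbing happened, so 'scrubbed' holds.
(f) Not entailed — 'with a mallet' adds information not in the original event.

(c), (d), (e)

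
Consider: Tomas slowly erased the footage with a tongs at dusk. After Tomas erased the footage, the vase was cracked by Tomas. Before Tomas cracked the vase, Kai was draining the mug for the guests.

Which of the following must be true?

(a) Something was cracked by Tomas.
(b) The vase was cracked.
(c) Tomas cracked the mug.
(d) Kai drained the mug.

(a), (b)

(a) Entailed — the original entails any weakening of itself; this just generalizes the patient.
(b) Entailed — generalizing the agent leaves a sub-description the original still satisfies.
(c) Not entailed — Tomas cracked the vase, not the mug; the mug belongs to the draining event.
(d) Not entailed — 'was draining' is progressive on an accomplishment; it does not entail the completed 'drained'.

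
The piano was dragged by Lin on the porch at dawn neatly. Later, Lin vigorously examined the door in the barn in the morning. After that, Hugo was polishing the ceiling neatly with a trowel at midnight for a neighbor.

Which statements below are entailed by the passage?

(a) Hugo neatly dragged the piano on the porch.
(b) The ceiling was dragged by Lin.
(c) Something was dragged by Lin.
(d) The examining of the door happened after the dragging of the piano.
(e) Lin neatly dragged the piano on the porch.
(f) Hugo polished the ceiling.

(a) Not entailed — the passage has Lin dragging the piano, not Hugo.
(b) Not entailed — Lin dragged the piano, not the ceiling; the ceiling belongs to the polishing event.
(c) Entailed — the original entails any weakening of itself; this just drops 'on the porch', 'neatly', 'at dawn' and generalizes the patient.
(d) Entailed — the narrative places the dragging before the examining.
(e) Entailed — the original entails any weakening of itself; this just drops 'at dawn'.
(f) Entailed — 'polish' is an activity; 'was polishing' entails that some polishing happened, so 'polished' holds.

(c), (d), (e), (f)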